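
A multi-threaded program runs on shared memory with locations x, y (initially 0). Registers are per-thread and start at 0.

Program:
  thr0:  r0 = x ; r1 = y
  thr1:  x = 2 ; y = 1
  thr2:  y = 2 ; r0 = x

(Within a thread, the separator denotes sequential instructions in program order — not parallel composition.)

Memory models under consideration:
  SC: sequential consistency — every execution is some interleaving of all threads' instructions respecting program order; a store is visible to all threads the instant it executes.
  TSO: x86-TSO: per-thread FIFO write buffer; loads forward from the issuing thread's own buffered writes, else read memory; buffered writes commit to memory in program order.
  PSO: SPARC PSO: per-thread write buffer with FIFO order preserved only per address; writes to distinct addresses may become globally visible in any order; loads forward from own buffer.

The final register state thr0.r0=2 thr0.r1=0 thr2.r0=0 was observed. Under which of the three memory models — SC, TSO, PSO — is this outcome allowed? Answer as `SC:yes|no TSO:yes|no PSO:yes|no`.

SC:no TSO:yes PSO:yes

outcome vector order: (thr0.r0,thr0.r1,thr2.r0)
SC: 11 outcomes — {0/0/0 0/0/2 0/1/0 0/1/2 0/2/0 0/2/2 2/0/2 2/1/0 2/1/2 2/2/0 2/2/2}
TSO: 12 outcomes — {0/0/0 0/0/2 0/1/0 0/1/2 0/2/0 0/2/2 2/0/0 2/0/2 2/1/0 2/1/2 2/2/0 2/2/2}
PSO: 12 outcomes — {0/0/0 0/0/2 0/1/0 0/1/2 0/2/0 0/2/2 2/0/0 2/0/2 2/1/0 2/1/2 2/2/0 2/2/2}
target 2/0/0 ∈ {TSO,PSO}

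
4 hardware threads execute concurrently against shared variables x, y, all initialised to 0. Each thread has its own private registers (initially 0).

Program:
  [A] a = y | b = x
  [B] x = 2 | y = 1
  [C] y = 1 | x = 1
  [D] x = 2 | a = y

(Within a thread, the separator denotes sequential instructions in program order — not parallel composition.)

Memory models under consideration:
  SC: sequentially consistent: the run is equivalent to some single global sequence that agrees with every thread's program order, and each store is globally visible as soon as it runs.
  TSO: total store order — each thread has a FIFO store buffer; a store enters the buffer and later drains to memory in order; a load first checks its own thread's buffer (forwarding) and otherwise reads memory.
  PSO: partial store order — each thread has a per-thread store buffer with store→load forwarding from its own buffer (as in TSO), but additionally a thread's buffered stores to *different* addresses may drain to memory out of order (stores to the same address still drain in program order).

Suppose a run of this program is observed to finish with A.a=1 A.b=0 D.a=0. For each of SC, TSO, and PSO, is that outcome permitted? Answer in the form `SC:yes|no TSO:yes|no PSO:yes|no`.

SC:no TSO:yes PSO:yes

outcome vector order: (A.a,A.b,D.a)
SC: 11 outcomes — {<0 0 0> <0 0 1> <0 1 0> <0 1 1> <0 2 0> <0 2 1> <1 0 1> <1 1 0> <1 1 1> <1 2 0> <1 2 1>}
TSO: 12 outcomes — {<0 0 0> <0 0 1> <0 1 0> <0 1 1> <0 2 0> <0 2 1> <1 0 0> <1 0 1> <1 1 0> <1 1 1> <1 2 0> <1 2 1>}
PSO: 12 outcomes — {<0 0 0> <0 0 1> <0 1 0> <0 1 1> <0 2 0> <0 2 1> <1 0 0> <1 0 1> <1 1 0> <1 1 1> <1 2 0> <1 2 1>}
target <1 0 0> ∈ {TSO,PSO}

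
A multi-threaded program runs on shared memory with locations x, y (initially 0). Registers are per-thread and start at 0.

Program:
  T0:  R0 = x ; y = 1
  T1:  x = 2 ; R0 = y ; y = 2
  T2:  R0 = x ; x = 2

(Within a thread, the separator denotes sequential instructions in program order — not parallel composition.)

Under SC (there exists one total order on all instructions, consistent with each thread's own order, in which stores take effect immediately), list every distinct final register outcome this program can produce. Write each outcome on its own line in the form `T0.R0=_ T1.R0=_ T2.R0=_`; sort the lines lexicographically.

T0.R0=0 T1.R0=0 T2.R0=0
T0.R0=0 T1.R0=0 T2.R0=2
T0.R0=0 T1.R0=1 T2.R0=0
T0.R0=0 T1.R0=1 T2.R0=2
T0.R0=2 T1.R0=0 T2.R0=0
T0.R0=2 T1.R0=0 T2.R0=2
T0.R0=2 T1.R0=1 T2.R0=0
T0.R0=2 T1.R0=1 T2.R0=2

outcome vector order: (T0.R0,T1.R0,T2.R0)
|SC outcomes| = 8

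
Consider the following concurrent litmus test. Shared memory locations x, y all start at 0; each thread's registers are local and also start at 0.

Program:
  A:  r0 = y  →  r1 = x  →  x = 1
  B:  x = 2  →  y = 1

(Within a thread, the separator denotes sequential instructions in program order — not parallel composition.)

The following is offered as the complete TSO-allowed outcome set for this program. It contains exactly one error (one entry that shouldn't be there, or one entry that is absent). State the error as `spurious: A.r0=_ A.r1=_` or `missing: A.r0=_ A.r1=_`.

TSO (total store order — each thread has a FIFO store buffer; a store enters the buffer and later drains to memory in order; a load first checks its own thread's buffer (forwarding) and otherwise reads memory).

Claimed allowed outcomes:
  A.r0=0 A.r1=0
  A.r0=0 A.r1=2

missing: A.r0=1 A.r1=2

outcome vector order: (A.r0,A.r1)
under TSO → <0 0> <0 2> <1 2>
TSO∖claimed = {<1 2>}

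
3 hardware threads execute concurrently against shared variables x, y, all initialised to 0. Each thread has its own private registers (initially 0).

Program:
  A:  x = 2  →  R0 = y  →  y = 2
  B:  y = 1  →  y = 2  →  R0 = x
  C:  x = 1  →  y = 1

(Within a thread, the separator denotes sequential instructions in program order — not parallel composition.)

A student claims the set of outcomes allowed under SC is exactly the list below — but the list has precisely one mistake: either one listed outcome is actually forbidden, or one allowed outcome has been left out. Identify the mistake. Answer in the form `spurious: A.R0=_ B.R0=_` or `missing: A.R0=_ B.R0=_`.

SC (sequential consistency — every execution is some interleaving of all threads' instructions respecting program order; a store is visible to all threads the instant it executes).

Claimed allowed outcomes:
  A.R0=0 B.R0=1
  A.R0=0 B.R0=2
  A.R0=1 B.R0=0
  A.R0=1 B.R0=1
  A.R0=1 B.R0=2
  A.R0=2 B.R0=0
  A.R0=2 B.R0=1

outcome vector order: (A.R0,B.R0)
under SC → (0,1), (0,2), (1,0), (1,1), (1,2), (2,0), (2,1), (2,2)
SC∖claimed = {(2,2)}

missing: A.R0=2 B.R0=2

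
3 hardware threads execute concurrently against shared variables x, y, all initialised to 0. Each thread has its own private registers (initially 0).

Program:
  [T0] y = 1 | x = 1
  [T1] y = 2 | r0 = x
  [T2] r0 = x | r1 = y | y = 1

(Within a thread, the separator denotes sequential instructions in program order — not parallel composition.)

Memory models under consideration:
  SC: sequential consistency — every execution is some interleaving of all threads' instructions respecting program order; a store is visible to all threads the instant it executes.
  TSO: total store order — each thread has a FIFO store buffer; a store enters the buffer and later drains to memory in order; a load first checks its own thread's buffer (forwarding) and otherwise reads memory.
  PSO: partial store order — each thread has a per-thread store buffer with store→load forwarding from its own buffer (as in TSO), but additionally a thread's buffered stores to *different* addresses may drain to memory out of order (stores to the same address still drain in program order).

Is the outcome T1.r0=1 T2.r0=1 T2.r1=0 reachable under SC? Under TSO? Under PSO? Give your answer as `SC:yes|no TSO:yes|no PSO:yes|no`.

outcome vector order: (T1.r0,T2.r0,T2.r1)
SC (10): 0/0/0, 0/0/1, 0/0/2, 0/1/1, 0/1/2, 1/0/0, 1/0/1, 1/0/2, 1/1/1, 1/1/2
TSO (10): 0/0/0, 0/0/1, 0/0/2, 0/1/1, 0/1/2, 1/0/0, 1/0/1, 1/0/2, 1/1/1, 1/1/2
PSO (12): 0/0/0, 0/0/1, 0/0/2, 0/1/0, 0/1/1, 0/1/2, 1/0/0, 1/0/1, 1/0/2, 1/1/0, 1/1/1, 1/1/2
target 1/1/0 ∈ {PSO}

SC:no TSO:no PSO:yes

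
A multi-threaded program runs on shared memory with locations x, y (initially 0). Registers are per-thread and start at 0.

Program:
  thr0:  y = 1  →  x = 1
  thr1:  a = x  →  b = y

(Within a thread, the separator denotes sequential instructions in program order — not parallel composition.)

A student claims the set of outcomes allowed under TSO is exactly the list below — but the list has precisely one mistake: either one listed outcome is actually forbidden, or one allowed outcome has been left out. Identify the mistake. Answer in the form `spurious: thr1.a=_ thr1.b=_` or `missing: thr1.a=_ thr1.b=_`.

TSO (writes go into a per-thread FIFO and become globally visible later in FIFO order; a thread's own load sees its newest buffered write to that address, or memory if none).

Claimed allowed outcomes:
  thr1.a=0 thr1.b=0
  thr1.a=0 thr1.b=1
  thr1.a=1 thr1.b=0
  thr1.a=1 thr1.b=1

spurious: thr1.a=1 thr1.b=0

outcome vector order: (thr1.a,thr1.b)
under TSO → 00; 01; 11
claimed∖TSO = {10}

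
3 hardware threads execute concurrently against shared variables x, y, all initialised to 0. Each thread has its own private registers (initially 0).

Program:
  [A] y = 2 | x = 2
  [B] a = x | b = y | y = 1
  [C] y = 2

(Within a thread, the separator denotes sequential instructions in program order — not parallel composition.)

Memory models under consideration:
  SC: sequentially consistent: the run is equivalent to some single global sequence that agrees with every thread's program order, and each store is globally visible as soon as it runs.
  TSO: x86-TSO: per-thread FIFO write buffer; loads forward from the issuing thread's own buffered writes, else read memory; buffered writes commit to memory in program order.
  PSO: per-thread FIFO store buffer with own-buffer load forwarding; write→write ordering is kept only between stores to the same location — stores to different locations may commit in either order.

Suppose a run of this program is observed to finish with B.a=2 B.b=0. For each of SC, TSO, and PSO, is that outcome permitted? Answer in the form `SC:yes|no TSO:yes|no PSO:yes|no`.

SC:no TSO:no PSO:yes

outcome vector order: (B.a,B.b)
SC: 3 outcomes — {00, 02, 22}
TSO: 3 outcomes — {00, 02, 22}
PSO: 4 outcomes — {00, 02, 20, 22}
target 20 ∈ {PSO}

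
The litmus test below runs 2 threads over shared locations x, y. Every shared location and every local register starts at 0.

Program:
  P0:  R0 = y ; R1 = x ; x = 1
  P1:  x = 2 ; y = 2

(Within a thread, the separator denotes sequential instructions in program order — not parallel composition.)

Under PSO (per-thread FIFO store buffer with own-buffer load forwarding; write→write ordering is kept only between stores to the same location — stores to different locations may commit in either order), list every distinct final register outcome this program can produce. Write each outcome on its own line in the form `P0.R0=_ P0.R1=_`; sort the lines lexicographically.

outcome vector order: (P0.R0,P0.R1)
|PSO outcomes| = 4

P0.R0=0 P0.R1=0
P0.R0=0 P0.R1=2
P0.R0=2 P0.R1=0
P0.R0=2 P0.R1=2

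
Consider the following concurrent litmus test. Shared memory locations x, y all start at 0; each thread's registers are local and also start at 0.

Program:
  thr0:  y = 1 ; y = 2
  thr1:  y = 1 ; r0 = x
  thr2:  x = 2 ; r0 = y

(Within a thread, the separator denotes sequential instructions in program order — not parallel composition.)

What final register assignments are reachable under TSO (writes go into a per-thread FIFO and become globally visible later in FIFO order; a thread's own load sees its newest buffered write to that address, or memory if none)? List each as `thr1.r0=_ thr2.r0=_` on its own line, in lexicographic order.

outcome vector order: (thr1.r0,thr2.r0)
|TSO outcomes| = 6

thr1.r0=0 thr2.r0=0
thr1.r0=0 thr2.r0=1
thr1.r0=0 thr2.r0=2
thr1.r0=2 thr2.r0=0
thr1.r0=2 thr2.r0=1
thr1.r0=2 thr2.r0=2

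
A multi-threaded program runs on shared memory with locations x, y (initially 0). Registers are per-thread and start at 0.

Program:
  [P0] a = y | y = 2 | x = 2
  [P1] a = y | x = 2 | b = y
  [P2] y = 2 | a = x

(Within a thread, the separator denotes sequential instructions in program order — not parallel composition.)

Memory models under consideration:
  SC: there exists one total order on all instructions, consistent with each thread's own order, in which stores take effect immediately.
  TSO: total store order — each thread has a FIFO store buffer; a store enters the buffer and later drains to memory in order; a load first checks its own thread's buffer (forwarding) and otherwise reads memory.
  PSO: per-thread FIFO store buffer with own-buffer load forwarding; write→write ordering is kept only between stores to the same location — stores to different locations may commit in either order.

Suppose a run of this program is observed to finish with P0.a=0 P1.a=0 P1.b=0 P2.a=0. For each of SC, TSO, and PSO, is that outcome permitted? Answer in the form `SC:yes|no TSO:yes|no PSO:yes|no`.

SC:no TSO:yes PSO:yes

outcome vector order: (P0.a,P1.a,P1.b,P2.a)
[SC] allowed = {0/0/0/2; 0/0/2/0; 0/0/2/2; 0/2/2/0; 0/2/2/2; 2/0/0/2; 2/0/2/0; 2/0/2/2; 2/2/2/0; 2/2/2/2}
[TSO] allowed = {0/0/0/0; 0/0/0/2; 0/0/2/0; 0/0/2/2; 0/2/2/0; 0/2/2/2; 2/0/0/0; 2/0/0/2; 2/0/2/0; 2/0/2/2; 2/2/2/0; 2/2/2/2}
[PSO] allowed = {0/0/0/0; 0/0/0/2; 0/0/2/0; 0/0/2/2; 0/2/2/0; 0/2/2/2; 2/0/0/0; 2/0/0/2; 2/0/2/0; 2/0/2/2; 2/2/2/0; 2/2/2/2}
target 0/0/0/0 ∈ {TSO,PSO}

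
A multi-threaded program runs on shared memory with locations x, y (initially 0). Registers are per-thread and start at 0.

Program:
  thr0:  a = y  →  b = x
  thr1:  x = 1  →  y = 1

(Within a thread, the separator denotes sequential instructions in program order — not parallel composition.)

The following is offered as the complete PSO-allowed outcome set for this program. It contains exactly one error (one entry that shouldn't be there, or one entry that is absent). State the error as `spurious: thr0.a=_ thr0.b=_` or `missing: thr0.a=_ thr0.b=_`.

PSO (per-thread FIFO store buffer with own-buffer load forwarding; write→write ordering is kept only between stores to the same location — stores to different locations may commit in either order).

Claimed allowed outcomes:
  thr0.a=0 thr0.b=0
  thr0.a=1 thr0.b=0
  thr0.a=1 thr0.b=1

missing: thr0.a=0 thr0.b=1

outcome vector order: (thr0.a,thr0.b)
PSO (4): <0 0> <0 1> <1 0> <1 1>
PSO∖claimed = {<0 1>}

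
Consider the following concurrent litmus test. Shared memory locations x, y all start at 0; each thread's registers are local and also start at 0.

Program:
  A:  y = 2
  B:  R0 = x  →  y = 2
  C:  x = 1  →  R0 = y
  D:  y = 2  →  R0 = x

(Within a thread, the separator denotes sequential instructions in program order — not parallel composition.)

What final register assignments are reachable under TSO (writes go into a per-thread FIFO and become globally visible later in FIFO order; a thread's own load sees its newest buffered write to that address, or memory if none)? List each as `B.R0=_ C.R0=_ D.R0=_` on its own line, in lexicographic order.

outcome vector order: (B.R0,C.R0,D.R0)
|TSO outcomes| = 8

B.R0=0 C.R0=0 D.R0=0
B.R0=0 C.R0=0 D.R0=1
B.R0=0 C.R0=2 D.R0=0
B.R0=0 C.R0=2 D.R0=1
B.R0=1 C.R0=0 D.R0=0
B.R0=1 C.R0=0 D.R0=1
B.R0=1 C.R0=2 D.R0=0
B.R0=1 C.R0=2 D.R0=1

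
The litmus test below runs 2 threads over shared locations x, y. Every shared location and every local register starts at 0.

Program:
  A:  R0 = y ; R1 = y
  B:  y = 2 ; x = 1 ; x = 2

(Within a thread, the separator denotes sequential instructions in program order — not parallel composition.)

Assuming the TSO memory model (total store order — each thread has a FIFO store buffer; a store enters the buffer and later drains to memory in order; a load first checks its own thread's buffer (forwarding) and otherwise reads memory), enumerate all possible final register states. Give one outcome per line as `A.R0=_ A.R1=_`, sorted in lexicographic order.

A.R0=0 A.R1=0
A.R0=0 A.R1=2
A.R0=2 A.R1=2

outcome vector order: (A.R0,A.R1)
|TSO outcomes| = 3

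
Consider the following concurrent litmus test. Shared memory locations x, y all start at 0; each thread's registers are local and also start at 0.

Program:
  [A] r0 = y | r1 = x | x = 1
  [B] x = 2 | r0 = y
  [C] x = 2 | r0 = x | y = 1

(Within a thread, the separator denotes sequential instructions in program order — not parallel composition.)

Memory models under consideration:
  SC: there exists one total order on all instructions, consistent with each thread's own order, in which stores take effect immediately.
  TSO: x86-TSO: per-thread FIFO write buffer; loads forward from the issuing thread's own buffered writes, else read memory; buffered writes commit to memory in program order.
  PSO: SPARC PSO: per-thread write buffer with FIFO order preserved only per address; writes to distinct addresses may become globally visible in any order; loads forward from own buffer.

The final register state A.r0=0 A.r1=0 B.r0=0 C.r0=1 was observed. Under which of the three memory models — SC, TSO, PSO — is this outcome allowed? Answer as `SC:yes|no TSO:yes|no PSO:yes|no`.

outcome vector order: (A.r0,A.r1,B.r0,C.r0)
SC: 10 outcomes — {<0 0 0 1>, <0 0 0 2>, <0 0 1 1>, <0 0 1 2>, <0 2 0 1>, <0 2 0 2>, <0 2 1 1>, <0 2 1 2>, <1 2 0 2>, <1 2 1 2>}
TSO: 10 outcomes — {<0 0 0 1>, <0 0 0 2>, <0 0 1 1>, <0 0 1 2>, <0 2 0 1>, <0 2 0 2>, <0 2 1 1>, <0 2 1 2>, <1 2 0 2>, <1 2 1 2>}
PSO: 12 outcomes — {<0 0 0 1>, <0 0 0 2>, <0 0 1 1>, <0 0 1 2>, <0 2 0 1>, <0 2 0 2>, <0 2 1 1>, <0 2 1 2>, <1 0 0 2>, <1 0 1 2>, <1 2 0 2>, <1 2 1 2>}
target <0 0 0 1> ∈ {SC,TSO,PSO}

SC:yes TSO:yes PSO:yes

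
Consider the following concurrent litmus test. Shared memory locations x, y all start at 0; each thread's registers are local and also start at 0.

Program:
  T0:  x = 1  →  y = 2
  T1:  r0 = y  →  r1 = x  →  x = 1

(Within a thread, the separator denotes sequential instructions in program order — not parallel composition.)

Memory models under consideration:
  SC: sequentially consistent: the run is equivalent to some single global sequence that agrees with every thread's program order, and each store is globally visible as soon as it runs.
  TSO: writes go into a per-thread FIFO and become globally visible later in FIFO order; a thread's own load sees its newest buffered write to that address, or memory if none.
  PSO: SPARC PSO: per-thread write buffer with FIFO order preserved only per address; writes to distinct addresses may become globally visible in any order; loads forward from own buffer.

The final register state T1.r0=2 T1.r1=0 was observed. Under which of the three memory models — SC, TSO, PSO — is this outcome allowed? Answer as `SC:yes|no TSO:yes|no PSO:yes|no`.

outcome vector order: (T1.r0,T1.r1)
SC: 3 outcomes — {(0,0), (0,1), (2,1)}
TSO: 3 outcomes — {(0,0), (0,1), (2,1)}
PSO: 4 outcomes — {(0,0), (0,1), (2,0), (2,1)}
target (2,0) ∈ {PSO}

SC:no TSO:no PSO:yes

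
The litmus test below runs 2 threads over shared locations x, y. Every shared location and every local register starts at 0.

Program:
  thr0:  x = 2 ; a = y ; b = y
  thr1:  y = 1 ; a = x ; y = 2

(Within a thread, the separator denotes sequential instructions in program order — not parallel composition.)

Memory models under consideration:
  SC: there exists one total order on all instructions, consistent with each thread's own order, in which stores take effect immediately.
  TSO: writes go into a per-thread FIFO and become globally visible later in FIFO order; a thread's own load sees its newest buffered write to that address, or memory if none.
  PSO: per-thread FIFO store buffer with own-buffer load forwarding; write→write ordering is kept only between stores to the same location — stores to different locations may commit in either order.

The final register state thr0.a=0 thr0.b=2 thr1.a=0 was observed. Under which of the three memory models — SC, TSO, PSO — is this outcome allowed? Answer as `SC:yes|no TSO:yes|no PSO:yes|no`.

SC:no TSO:yes PSO:yes

outcome vector order: (thr0.a,thr0.b,thr1.a)
under SC → 0/0/2 0/1/2 0/2/2 1/1/0 1/1/2 1/2/0 1/2/2 2/2/0 2/2/2
under TSO → 0/0/0 0/0/2 0/1/0 0/1/2 0/2/0 0/2/2 1/1/0 1/1/2 1/2/0 1/2/2 2/2/0 2/2/2
under PSO → 0/0/0 0/0/2 0/1/0 0/1/2 0/2/0 0/2/2 1/1/0 1/1/2 1/2/0 1/2/2 2/2/0 2/2/2
target 0/2/0 ∈ {TSO,PSO}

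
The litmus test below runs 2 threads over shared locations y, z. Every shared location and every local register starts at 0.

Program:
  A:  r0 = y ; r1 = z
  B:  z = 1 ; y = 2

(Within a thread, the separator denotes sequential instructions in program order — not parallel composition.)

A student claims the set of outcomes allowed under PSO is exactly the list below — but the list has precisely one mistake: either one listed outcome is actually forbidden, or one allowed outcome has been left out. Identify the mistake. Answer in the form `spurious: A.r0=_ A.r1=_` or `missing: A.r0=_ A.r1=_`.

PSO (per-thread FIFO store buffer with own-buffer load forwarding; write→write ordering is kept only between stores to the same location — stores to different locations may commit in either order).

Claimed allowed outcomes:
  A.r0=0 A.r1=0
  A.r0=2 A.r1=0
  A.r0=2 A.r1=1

outcome vector order: (A.r0,A.r1)
[PSO] allowed = {0/0 0/1 2/0 2/1}
PSO∖claimed = {0/1}

missing: A.r0=0 A.r1=1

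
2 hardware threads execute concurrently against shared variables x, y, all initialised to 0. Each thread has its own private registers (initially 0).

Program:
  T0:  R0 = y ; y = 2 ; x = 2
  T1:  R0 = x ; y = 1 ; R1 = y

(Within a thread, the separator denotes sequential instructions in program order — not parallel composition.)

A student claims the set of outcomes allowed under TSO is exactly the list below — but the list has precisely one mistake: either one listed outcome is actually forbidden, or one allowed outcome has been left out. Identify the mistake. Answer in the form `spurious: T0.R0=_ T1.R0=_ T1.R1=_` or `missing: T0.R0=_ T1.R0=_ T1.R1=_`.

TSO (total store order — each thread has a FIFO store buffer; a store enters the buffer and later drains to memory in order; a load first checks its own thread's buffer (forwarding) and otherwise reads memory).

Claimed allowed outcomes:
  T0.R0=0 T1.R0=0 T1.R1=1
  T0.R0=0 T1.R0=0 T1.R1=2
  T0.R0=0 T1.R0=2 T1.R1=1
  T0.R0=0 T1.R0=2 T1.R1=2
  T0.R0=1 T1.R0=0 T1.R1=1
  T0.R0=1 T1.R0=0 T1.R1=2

outcome vector order: (T0.R0,T1.R0,T1.R1)
under TSO → (0,0,1); (0,0,2); (0,2,1); (1,0,1); (1,0,2)
claimed∖TSO = {(0,2,2)}

spurious: T0.R0=0 T1.R0=2 T1.R1=2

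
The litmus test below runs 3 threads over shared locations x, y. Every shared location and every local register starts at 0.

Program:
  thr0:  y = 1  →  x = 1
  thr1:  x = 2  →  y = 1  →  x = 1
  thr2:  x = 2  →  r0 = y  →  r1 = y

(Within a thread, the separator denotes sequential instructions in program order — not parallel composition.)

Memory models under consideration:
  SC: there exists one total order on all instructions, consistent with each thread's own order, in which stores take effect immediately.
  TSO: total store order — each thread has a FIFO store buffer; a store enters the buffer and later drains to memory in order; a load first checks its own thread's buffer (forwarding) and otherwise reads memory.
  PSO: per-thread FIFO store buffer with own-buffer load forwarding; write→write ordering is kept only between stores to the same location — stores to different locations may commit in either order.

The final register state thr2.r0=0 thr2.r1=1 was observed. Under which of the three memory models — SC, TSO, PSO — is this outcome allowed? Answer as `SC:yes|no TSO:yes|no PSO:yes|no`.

SC:yes TSO:yes PSO:yes

outcome vector order: (thr2.r0,thr2.r1)
SC: 3 outcomes — {(0,0), (0,1), (1,1)}
TSO: 3 outcomes — {(0,0), (0,1), (1,1)}
PSO: 3 outcomes — {(0,0), (0,1), (1,1)}
target (0,1) ∈ {SC,TSO,PSO}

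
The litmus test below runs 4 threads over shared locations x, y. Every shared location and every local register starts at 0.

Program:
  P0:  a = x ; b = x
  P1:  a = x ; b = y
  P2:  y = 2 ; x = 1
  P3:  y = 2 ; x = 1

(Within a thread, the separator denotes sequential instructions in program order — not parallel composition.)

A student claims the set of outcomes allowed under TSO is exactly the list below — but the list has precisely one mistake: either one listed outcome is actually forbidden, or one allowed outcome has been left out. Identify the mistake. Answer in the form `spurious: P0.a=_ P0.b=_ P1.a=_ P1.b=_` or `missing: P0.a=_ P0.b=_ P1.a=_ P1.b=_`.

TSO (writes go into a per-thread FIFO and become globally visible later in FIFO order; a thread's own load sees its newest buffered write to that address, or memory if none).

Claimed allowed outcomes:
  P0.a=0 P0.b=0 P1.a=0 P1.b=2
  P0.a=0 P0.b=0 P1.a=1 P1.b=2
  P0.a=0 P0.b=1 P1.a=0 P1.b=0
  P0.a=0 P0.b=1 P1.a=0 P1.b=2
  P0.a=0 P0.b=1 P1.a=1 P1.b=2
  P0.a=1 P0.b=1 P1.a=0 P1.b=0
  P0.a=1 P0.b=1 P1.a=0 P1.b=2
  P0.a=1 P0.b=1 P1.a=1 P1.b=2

outcome vector order: (P0.a,P0.b,P1.a,P1.b)
under TSO → (0,0,0,0) (0,0,0,2) (0,0,1,2) (0,1,0,0) (0,1,0,2) (0,1,1,2) (1,1,0,0) (1,1,0,2) (1,1,1,2)
TSO∖claimed = {(0,0,0,0)}

missing: P0.a=0 P0.b=0 P1.a=0 P1.b=0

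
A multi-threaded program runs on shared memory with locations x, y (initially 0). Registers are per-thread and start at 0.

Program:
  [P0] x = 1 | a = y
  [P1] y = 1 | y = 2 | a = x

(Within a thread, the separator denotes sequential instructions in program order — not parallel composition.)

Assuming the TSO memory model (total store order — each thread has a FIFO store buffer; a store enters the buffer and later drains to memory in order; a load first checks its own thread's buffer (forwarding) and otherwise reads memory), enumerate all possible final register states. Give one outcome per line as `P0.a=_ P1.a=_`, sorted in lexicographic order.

P0.a=0 P1.a=0
P0.a=0 P1.a=1
P0.a=1 P1.a=0
P0.a=1 P1.a=1
P0.a=2 P1.a=0
P0.a=2 P1.a=1

outcome vector order: (P0.a,P1.a)
|TSO outcomes| = 6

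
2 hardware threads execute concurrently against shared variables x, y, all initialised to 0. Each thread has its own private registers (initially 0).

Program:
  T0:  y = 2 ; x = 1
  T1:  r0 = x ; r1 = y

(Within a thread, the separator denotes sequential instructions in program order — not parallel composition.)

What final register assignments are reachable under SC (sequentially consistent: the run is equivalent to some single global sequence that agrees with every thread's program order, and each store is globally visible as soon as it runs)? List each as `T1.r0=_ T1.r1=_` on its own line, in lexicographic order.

outcome vector order: (T1.r0,T1.r1)
|SC outcomes| = 3

T1.r0=0 T1.r1=0
T1.r0=0 T1.r1=2
T1.r0=1 T1.r1=2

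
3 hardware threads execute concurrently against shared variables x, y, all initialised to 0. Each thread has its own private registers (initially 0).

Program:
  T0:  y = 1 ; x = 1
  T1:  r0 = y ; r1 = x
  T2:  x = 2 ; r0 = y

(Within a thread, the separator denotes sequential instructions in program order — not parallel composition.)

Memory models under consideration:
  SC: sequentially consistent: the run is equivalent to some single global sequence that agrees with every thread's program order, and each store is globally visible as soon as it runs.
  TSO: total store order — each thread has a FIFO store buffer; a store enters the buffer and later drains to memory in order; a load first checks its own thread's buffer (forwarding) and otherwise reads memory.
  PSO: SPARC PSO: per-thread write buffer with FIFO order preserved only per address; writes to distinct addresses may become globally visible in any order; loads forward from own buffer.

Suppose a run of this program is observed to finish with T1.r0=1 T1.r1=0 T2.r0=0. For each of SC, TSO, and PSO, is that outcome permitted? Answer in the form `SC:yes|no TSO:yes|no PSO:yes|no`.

outcome vector order: (T1.r0,T1.r1,T2.r0)
SC: 11 outcomes — {(0,0,0), (0,0,1), (0,1,0), (0,1,1), (0,2,0), (0,2,1), (1,0,1), (1,1,0), (1,1,1), (1,2,0), (1,2,1)}
TSO: 12 outcomes — {(0,0,0), (0,0,1), (0,1,0), (0,1,1), (0,2,0), (0,2,1), (1,0,0), (1,0,1), (1,1,0), (1,1,1), (1,2,0), (1,2,1)}
PSO: 12 outcomes — {(0,0,0), (0,0,1), (0,1,0), (0,1,1), (0,2,0), (0,2,1), (1,0,0), (1,0,1), (1,1,0), (1,1,1), (1,2,0), (1,2,1)}
target (1,0,0) ∈ {TSO,PSO}

SC:no TSO:yes PSO:yes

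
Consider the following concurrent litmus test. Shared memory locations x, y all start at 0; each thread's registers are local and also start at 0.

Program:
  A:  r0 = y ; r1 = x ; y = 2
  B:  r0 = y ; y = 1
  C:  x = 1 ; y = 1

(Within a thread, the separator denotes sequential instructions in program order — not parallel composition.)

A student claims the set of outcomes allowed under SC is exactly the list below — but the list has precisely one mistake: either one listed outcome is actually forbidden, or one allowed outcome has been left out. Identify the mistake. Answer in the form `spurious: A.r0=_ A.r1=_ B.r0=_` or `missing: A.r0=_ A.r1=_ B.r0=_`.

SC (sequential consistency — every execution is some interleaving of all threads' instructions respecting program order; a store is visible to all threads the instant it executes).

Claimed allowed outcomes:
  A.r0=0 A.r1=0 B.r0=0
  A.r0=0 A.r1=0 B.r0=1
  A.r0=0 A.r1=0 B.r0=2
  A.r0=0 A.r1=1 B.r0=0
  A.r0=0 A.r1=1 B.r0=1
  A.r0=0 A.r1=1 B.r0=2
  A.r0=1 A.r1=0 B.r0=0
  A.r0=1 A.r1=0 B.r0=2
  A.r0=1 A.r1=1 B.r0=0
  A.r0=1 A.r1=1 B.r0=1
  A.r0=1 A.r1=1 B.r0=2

outcome vector order: (A.r0,A.r1,B.r0)
[SC] allowed = {0/0/0 0/0/1 0/0/2 0/1/0 0/1/1 0/1/2 1/0/0 1/1/0 1/1/1 1/1/2}
claimed∖SC = {1/0/2}

spurious: A.r0=1 A.r1=0 B.r0=2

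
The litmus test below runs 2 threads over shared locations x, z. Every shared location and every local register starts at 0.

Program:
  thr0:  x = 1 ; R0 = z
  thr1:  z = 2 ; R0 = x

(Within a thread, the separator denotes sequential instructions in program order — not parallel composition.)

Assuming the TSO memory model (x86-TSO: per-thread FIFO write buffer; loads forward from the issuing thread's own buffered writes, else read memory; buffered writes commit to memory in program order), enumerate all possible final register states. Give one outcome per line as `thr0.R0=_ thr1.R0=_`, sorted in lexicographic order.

thr0.R0=0 thr1.R0=0
thr0.R0=0 thr1.R0=1
thr0.R0=2 thr1.R0=0
thr0.R0=2 thr1.R0=1

outcome vector order: (thr0.R0,thr1.R0)
|TSO outcomes| = 4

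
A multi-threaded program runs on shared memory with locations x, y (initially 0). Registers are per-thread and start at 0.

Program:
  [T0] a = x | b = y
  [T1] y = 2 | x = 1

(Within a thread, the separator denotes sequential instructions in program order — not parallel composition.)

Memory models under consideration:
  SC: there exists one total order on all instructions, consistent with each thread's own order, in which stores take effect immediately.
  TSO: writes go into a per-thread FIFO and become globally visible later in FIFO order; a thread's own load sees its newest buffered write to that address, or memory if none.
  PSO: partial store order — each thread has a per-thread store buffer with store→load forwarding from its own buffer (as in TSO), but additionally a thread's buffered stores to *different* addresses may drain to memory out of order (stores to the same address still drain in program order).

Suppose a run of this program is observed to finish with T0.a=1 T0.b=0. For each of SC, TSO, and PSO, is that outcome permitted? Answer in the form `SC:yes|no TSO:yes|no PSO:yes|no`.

outcome vector order: (T0.a,T0.b)
[SC] allowed = {(0,0), (0,2), (1,2)}
[TSO] allowed = {(0,0), (0,2), (1,2)}
[PSO] allowed = {(0,0), (0,2), (1,0), (1,2)}
target (1,0) ∈ {PSO}

SC:no TSO:no PSO:yes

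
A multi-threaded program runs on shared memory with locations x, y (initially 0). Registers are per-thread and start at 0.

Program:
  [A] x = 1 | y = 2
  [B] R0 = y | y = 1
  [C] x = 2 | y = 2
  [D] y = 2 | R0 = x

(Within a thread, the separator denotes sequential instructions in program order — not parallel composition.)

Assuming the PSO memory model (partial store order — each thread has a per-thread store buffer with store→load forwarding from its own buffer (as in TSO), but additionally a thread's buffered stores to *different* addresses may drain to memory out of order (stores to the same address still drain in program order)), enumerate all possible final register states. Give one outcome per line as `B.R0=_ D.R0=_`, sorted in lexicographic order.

outcome vector order: (B.R0,D.R0)
|PSO outcomes| = 6

B.R0=0 D.R0=0
B.R0=0 D.R0=1
B.R0=0 D.R0=2
B.R0=2 D.R0=0
B.R0=2 D.R0=1
B.R0=2 D.R0=2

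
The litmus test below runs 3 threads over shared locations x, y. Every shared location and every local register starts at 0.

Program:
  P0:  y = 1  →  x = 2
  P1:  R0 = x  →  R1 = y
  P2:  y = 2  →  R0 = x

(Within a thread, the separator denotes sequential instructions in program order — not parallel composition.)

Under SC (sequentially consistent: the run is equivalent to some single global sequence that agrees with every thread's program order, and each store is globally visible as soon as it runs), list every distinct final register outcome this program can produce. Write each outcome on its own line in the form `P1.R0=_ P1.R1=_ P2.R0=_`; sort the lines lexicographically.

P1.R0=0 P1.R1=0 P2.R0=0
P1.R0=0 P1.R1=0 P2.R0=2
P1.R0=0 P1.R1=1 P2.R0=0
P1.R0=0 P1.R1=1 P2.R0=2
P1.R0=0 P1.R1=2 P2.R0=0
P1.R0=0 P1.R1=2 P2.R0=2
P1.R0=2 P1.R1=1 P2.R0=0
P1.R0=2 P1.R1=1 P2.R0=2
P1.R0=2 P1.R1=2 P2.R0=0
P1.R0=2 P1.R1=2 P2.R0=2

outcome vector order: (P1.R0,P1.R1,P2.R0)
|SC outcomes| = 10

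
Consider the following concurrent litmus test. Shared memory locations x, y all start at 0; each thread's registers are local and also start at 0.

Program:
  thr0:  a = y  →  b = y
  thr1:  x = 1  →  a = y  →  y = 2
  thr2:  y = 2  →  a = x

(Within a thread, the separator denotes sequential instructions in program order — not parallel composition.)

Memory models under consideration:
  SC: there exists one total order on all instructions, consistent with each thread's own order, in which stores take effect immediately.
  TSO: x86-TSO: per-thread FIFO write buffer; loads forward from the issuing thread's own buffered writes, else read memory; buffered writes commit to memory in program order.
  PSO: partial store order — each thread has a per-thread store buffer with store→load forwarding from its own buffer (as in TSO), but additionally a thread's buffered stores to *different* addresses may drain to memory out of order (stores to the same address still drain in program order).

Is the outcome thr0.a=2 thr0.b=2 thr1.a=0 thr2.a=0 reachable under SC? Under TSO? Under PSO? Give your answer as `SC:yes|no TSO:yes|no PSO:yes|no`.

outcome vector order: (thr0.a,thr0.b,thr1.a,thr2.a)
SC (9): (0,0,0,1) (0,0,2,0) (0,0,2,1) (0,2,0,1) (0,2,2,0) (0,2,2,1) (2,2,0,1) (2,2,2,0) (2,2,2,1)
TSO (12): (0,0,0,0) (0,0,0,1) (0,0,2,0) (0,0,2,1) (0,2,0,0) (0,2,0,1) (0,2,2,0) (0,2,2,1) (2,2,0,0) (2,2,0,1) (2,2,2,0) (2,2,2,1)
PSO (12): (0,0,0,0) (0,0,0,1) (0,0,2,0) (0,0,2,1) (0,2,0,0) (0,2,0,1) (0,2,2,0) (0,2,2,1) (2,2,0,0) (2,2,0,1) (2,2,2,0) (2,2,2,1)
target (2,2,0,0) ∈ {TSO,PSO}

SC:no TSO:yes PSO:yes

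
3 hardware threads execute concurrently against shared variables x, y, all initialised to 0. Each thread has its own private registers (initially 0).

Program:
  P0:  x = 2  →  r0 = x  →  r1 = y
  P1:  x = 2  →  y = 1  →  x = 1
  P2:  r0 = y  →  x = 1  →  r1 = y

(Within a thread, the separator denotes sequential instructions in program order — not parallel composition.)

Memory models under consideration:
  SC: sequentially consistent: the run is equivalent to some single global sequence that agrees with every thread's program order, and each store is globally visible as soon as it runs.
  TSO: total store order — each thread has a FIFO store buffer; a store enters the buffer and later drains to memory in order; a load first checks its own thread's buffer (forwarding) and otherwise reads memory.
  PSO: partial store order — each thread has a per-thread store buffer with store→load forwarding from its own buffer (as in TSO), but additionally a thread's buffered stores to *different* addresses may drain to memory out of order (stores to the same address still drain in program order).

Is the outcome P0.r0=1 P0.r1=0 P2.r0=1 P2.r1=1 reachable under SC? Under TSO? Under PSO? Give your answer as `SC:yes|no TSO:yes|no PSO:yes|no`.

outcome vector order: (P0.r0,P0.r1,P2.r0,P2.r1)
SC: 11 outcomes — {1000 1001 1100 1101 1111 2000 2001 2011 2100 2101 2111}
TSO: 11 outcomes — {1000 1001 1100 1101 1111 2000 2001 2011 2100 2101 2111}
PSO: 12 outcomes — {1000 1001 1011 1100 1101 1111 2000 2001 2011 2100 2101 2111}
target 1011 ∈ {PSO}

SC:no TSO:no PSO:yes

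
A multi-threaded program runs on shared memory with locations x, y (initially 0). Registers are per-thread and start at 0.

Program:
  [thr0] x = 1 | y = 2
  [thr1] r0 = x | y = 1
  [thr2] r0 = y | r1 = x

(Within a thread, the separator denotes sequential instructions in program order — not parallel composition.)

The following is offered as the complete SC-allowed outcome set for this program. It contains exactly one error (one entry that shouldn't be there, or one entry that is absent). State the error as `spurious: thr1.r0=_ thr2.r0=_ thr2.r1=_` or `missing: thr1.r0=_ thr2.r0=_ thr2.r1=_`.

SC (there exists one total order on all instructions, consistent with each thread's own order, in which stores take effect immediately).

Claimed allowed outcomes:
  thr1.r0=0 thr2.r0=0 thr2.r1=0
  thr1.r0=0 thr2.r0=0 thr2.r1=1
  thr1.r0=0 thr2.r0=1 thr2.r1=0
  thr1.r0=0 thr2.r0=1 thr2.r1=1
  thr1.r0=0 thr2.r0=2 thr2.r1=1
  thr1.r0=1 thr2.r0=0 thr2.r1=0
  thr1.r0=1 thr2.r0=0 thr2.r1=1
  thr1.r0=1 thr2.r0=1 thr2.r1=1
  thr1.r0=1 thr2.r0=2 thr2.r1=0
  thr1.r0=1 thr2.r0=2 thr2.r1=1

spurious: thr1.r0=1 thr2.r0=2 thr2.r1=0

outcome vector order: (thr1.r0,thr2.r0,thr2.r1)
under SC → 000, 001, 010, 011, 021, 100, 101, 111, 121
claimed∖SC = {120}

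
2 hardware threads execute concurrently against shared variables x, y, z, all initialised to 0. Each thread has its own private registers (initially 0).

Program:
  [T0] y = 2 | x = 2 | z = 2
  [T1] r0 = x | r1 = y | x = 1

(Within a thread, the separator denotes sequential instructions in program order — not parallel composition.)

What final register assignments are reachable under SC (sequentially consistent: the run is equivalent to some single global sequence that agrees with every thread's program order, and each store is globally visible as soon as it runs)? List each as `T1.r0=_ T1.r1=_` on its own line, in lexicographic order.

outcome vector order: (T1.r0,T1.r1)
|SC outcomes| = 3

T1.r0=0 T1.r1=0
T1.r0=0 T1.r1=2
T1.r0=2 T1.r1=2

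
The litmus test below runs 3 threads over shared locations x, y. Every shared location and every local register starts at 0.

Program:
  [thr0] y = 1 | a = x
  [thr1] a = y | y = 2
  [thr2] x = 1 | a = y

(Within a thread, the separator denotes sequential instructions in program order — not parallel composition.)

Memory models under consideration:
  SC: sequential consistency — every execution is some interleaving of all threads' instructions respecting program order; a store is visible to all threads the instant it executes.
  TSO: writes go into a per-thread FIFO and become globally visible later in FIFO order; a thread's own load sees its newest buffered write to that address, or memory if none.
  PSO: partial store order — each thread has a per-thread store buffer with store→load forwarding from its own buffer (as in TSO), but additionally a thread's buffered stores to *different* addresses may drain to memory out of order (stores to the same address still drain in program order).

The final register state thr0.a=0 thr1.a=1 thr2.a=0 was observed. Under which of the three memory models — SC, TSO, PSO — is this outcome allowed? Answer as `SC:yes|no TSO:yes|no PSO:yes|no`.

outcome vector order: (thr0.a,thr1.a,thr2.a)
SC (10): (0,0,1) (0,0,2) (0,1,1) (0,1,2) (1,0,0) (1,0,1) (1,0,2) (1,1,0) (1,1,1) (1,1,2)
TSO (12): (0,0,0) (0,0,1) (0,0,2) (0,1,0) (0,1,1) (0,1,2) (1,0,0) (1,0,1) (1,0,2) (1,1,0) (1,1,1) (1,1,2)
PSO (12): (0,0,0) (0,0,1) (0,0,2) (0,1,0) (0,1,1) (0,1,2) (1,0,0) (1,0,1) (1,0,2) (1,1,0) (1,1,1) (1,1,2)
target (0,1,0) ∈ {TSO,PSO}

SC:no TSO:yes PSO:yes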